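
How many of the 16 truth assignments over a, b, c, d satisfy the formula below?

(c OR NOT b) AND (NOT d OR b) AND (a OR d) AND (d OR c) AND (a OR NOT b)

There are 2^4 = 16 truth assignments over (a, b, c, d).
Check each against the 5 clauses (columns in the order a, b, c, d):
  F F F F  ✗ fails (a OR d)
  F F F T  ✗ fails (NOT d OR b)
  F F T F  ✗ fails (a OR d)
  F F T T  ✗ fails (NOT d OR b)
  F T F F  ✗ fails (c OR NOT b)
  F T F T  ✗ fails (c OR NOT b)
  F T T F  ✗ fails (a OR d)
  F T T T  ✗ fails (a OR NOT b)
  T F F F  ✗ fails (d OR c)
  T F F T  ✗ fails (NOT d OR b)
  T F T F  ✓ satisfies all
  T F T T  ✗ fails (NOT d OR b)
  T T F F  ✗ fails (c OR NOT b)
  T T F T  ✗ fails (c OR NOT b)
  T T T F  ✓ satisfies all
  T T T T  ✓ satisfies all
3 of the 16 rows are models.

3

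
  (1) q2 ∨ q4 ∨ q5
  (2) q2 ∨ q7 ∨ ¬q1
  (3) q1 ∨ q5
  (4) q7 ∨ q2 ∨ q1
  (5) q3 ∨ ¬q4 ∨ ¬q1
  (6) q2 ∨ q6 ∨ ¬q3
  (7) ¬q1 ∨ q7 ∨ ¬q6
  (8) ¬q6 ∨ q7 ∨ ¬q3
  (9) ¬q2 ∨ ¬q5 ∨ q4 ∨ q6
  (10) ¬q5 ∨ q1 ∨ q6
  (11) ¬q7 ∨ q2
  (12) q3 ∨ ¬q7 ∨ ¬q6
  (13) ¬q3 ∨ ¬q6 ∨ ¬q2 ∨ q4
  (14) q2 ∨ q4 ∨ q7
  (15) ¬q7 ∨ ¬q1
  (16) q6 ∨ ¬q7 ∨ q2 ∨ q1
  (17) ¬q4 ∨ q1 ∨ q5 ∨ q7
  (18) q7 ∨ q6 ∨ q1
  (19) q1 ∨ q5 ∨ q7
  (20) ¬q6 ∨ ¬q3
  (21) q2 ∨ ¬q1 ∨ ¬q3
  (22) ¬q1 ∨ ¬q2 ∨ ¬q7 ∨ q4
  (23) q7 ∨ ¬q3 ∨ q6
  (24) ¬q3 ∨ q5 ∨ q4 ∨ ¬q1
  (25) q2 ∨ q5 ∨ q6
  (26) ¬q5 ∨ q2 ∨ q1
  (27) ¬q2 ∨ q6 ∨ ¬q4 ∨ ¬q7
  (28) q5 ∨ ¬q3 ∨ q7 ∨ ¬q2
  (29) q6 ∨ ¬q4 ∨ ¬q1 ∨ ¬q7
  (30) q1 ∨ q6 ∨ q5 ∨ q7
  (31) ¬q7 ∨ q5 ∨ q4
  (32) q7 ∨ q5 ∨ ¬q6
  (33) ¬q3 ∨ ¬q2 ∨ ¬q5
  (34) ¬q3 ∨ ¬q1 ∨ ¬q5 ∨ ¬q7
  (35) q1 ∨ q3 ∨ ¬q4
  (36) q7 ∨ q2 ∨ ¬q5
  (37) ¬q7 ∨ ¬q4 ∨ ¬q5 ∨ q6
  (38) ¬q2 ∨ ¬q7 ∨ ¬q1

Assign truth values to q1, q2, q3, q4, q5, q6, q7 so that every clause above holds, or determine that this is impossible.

Try q1 = True.
From the singleton clause (¬q7), q7 = False.
From the singleton clause (q2), q2 = True.
From the singleton clause (¬q6), q6 = False.
From the singleton clause (¬q3), q3 = False.
From the singleton clause (¬q4), q4 = False.
From the singleton clause (¬q5), q5 = False.
All clauses are satisfied.

q1=True; q2=True; q3=False; q4=False; q5=False; q6=False; q7=False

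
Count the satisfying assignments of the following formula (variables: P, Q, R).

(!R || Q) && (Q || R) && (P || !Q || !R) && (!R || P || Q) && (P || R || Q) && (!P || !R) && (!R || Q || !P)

There are 2^3 = 8 truth assignments over (P, Q, R).
Check each against the 7 clauses (columns in the order P, Q, R):
  F F F  ✗ fails (Q || R)
  F F T  ✗ fails (!R || Q)
  F T F  ✓ satisfies all
  F T T  ✗ fails (P || !Q || !R)
  T F F  ✗ fails (Q || R)
  T F T  ✗ fails (!R || Q)
  T T F  ✓ satisfies all
  T T T  ✗ fails (!P || !R)
2 of the 8 rows are models.

2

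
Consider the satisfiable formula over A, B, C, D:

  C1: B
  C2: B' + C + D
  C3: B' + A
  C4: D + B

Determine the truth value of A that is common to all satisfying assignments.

True

Suppose A = 0.
The clause (B) is unit, so B = 1.
But (B') is also a unit clause — contradiction.
So every satisfying assignment has A = True.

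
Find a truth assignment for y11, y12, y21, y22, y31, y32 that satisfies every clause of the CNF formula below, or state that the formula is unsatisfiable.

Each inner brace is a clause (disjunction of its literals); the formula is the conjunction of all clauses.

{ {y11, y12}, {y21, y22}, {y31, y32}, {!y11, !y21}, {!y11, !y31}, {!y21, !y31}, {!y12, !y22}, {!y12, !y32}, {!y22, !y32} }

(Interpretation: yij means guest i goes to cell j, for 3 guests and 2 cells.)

UNSATISFIABLE

Try y11 = true.
(!y21) alone gives y21 = false.
(y22) alone gives y22 = true.
(!y31) alone gives y31 = false.
(y32) alone gives y32 = true.
But (!y32) is also a unit clause — contradiction.
Backtrack on y11: now try y11 = false.
(y12) alone gives y12 = true.
(!y22) alone gives y22 = false.
(y21) alone gives y21 = true.
(!y31) alone gives y31 = false.
(y32) alone gives y32 = true.
But (!y32) is also a unit clause — contradiction.
Neither y11 = true nor y11 = false works.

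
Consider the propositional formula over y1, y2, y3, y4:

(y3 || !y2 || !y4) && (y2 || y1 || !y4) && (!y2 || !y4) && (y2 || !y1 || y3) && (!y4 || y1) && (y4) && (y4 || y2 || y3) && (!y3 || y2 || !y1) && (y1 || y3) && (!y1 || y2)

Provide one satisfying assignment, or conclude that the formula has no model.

From the singleton clause (y4), y4 = true.
From the singleton clause (!y2), y2 = false.
From the singleton clause (y1), y1 = true.
That conflicts with the unit clause (!y1).

UNSATISFIABLE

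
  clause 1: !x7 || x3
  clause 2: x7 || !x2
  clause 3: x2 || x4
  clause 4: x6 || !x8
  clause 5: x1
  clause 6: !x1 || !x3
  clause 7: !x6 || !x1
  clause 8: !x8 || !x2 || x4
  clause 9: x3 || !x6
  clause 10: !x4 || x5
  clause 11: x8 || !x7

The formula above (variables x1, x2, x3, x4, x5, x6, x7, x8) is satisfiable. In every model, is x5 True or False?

Suppose x5 = false.
The clause (x1) is unit, so x1 = true.
The clause (!x3) is unit, so x3 = false.
The clause (!x7) is unit, so x7 = false.
The clause (!x2) is unit, so x2 = false.
The clause (x4) is unit, so x4 = true.
That conflicts with the unit clause (!x4).
So every satisfying assignment has x5 = True.

True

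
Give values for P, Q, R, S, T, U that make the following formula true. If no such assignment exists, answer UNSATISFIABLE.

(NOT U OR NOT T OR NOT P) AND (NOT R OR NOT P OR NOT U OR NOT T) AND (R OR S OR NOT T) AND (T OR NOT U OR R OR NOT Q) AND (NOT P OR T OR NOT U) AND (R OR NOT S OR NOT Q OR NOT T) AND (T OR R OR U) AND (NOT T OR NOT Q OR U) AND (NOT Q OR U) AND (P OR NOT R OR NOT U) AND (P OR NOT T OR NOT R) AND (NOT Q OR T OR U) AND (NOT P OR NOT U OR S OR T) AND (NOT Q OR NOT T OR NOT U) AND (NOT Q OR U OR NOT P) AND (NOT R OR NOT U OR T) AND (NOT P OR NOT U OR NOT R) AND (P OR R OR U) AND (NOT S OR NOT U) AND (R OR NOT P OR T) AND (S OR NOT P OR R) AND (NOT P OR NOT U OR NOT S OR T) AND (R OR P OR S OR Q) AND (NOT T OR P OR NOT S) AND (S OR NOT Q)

P=false,  Q=false,  R=true,  S=true,  T=false,  U=false

Suppose Q = false.
Suppose S = true.
Unit clause (NOT U) forces U = false.
Suppose T = false.
Unit clause (R) forces R = true.
No clause remains; P is free.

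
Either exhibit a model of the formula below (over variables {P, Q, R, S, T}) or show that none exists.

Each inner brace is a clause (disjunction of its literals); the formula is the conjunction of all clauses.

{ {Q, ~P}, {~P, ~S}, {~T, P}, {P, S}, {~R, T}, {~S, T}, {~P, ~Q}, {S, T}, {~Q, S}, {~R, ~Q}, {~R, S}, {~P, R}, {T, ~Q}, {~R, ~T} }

Try Q = 1.
From the singleton clause (~P), P = 0.
From the singleton clause (~T), T = 0.
But (T) is also a unit clause — contradiction.
That branch fails; take Q = 0 instead.
From the singleton clause (~P), P = 0.
From the singleton clause (~T), T = 0.
From the singleton clause (S), S = 1.
But (~S) is also a unit clause — contradiction.
Either choice for Q ends in contradiction.

UNSATISFIABLE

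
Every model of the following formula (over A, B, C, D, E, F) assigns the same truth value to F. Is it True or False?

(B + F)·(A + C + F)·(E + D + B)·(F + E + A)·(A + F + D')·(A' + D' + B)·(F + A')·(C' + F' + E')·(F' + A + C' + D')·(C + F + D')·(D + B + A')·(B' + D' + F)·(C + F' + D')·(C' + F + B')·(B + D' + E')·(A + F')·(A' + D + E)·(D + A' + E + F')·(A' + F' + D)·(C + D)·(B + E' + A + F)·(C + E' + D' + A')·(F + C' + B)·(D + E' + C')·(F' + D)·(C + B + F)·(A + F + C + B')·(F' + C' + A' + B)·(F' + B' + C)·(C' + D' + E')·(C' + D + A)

True

Suppose F = 0.
Unit clause (B) forces B = 1.
Unit clause (A') forces A = 0.
Unit clause (C) forces C = 1.
Now (C') is unsatisfied and unit — conflict.
So every satisfying assignment has F = True.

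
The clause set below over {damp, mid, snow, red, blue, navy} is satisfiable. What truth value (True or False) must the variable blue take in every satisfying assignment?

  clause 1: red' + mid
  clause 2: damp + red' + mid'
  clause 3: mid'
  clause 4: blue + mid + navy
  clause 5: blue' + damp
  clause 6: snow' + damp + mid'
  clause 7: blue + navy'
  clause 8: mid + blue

Suppose blue = 0.
(mid') alone gives mid = 0.
But (mid) is also a unit clause — contradiction.
So every satisfying assignment has blue = True.

True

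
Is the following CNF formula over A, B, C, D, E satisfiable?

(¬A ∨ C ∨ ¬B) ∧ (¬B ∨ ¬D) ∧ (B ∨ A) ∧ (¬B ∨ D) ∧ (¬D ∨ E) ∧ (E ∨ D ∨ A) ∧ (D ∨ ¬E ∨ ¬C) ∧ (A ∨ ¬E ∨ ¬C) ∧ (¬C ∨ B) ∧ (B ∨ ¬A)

Case B = False:
From the singleton clause (A), A = True.
But (¬A) is also a unit clause — contradiction.
Undo B and try B = True.
From the singleton clause (¬D), D = False.
But (D) is also a unit clause — contradiction.
Both values of B lead to a conflict.
No assignment satisfies every clause.

No, unsatisfiable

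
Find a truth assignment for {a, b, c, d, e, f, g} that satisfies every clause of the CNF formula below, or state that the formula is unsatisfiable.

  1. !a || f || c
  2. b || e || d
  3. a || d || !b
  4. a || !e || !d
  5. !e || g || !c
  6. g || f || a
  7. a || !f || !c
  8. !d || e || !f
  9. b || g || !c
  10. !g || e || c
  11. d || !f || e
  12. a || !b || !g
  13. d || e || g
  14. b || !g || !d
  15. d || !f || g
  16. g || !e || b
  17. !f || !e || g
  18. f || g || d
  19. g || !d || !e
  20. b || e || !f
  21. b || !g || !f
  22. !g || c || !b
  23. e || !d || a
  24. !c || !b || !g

Suppose a = false.
Suppose d = false.
(!b) alone gives b = false.
(e) alone gives e = true.
(g) alone gives g = true.
(!f) alone gives f = false.
All clauses hold; c can take either value.

a=false,  b=false,  c=false,  d=false,  e=true,  f=false,  g=true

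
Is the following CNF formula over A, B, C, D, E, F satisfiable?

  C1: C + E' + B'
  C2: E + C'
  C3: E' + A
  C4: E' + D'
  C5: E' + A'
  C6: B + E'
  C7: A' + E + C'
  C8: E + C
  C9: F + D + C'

Branch on E: set E = 1.
Unit clause (A) forces A = 1.
Now (A') is unsatisfied and unit — conflict.
That branch fails; take E = 0 instead.
Unit clause (C') forces C = 0.
Now (C) is unsatisfied and unit — conflict.
Both values of E lead to a conflict.
No assignment satisfies every clause.

No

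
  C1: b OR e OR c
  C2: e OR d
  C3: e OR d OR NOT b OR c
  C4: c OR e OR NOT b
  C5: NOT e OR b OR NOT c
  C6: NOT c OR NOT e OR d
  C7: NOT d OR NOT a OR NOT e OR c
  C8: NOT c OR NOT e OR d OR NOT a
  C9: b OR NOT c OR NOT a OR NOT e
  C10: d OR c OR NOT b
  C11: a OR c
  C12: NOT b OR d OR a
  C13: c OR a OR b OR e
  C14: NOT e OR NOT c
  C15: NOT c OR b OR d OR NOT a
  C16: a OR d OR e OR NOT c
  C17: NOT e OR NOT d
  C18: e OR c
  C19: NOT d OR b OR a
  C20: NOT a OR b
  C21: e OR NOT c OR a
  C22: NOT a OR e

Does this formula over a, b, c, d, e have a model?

Case e = true:
From the singleton clause (NOT c), c = false.
From the singleton clause (a), a = true.
From the singleton clause (NOT d), d = false.
From the singleton clause (NOT b), b = false.
That conflicts with the unit clause (b).
So e must be the other value — set e = false.
From the singleton clause (d), d = true.
From the singleton clause (c), c = true.
From the singleton clause (a), a = true.
That conflicts with the unit clause (NOT a).
Neither e = true nor e = false works.
No assignment satisfies every clause.

Unsatisfiable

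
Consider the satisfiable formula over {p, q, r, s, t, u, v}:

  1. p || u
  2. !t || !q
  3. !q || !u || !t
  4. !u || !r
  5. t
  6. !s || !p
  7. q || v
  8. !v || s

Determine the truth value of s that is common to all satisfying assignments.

True

Suppose s = false.
Unit clause (t) forces t = true.
Unit clause (!q) forces q = false.
Unit clause (v) forces v = true.
Now (!v) is unsatisfied and unit — conflict.
So every satisfying assignment has s = True.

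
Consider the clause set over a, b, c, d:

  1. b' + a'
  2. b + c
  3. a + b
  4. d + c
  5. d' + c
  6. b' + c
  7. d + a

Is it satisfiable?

Satisfiable

Case b = 0:
From the singleton clause (c), c = 1.
From the singleton clause (a), a = 1.
No clause remains; d is free.
A satisfying assignment: a: 1,  b: 0,  c: 1,  d: 0.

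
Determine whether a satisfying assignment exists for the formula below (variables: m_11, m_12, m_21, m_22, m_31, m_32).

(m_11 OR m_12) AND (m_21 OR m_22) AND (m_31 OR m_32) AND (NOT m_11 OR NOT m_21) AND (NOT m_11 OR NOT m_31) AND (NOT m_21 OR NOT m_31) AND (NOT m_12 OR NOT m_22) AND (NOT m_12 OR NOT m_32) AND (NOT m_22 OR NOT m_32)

No, unsatisfiable

Case m_11 = true:
From the singleton clause (NOT m_21), m_21 = false.
From the singleton clause (m_22), m_22 = true.
From the singleton clause (NOT m_31), m_31 = false.
From the singleton clause (m_32), m_32 = true.
That conflicts with the unit clause (NOT m_32).
Backtrack on m_11: now try m_11 = false.
From the singleton clause (m_12), m_12 = true.
From the singleton clause (NOT m_22), m_22 = false.
From the singleton clause (m_21), m_21 = true.
From the singleton clause (NOT m_31), m_31 = false.
From the singleton clause (m_32), m_32 = true.
That conflicts with the unit clause (NOT m_32).
Both values of m_11 lead to a conflict.
No assignment satisfies every clause.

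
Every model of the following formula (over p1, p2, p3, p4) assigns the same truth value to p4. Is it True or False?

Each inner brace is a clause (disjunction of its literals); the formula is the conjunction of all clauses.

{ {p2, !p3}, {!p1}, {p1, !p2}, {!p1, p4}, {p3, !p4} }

Suppose p4 = true.
From the singleton clause (!p1), p1 = false.
From the singleton clause (!p2), p2 = false.
From the singleton clause (!p3), p3 = false.
That conflicts with the unit clause (p3).
So every satisfying assignment has p4 = False.

False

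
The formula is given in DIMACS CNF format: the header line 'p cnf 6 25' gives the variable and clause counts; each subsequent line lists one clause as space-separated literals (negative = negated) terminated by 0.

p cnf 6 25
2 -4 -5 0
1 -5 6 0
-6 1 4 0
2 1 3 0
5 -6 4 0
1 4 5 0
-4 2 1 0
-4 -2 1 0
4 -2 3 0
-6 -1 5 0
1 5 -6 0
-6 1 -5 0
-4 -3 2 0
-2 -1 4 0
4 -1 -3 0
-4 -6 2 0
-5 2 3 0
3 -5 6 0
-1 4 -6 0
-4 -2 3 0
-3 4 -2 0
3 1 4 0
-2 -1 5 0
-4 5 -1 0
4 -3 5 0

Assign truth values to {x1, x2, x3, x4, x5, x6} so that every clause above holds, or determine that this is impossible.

x1: True, x2: True, x3: True, x4: True, x5: True, x6: False

Case x2 = True:
Case x4 = True:
From the singleton clause (x1), x1 = True.
From the singleton clause (x3), x3 = True.
From the singleton clause (x5), x5 = True.
Every clause is now satisfied; x6 is unconstrained.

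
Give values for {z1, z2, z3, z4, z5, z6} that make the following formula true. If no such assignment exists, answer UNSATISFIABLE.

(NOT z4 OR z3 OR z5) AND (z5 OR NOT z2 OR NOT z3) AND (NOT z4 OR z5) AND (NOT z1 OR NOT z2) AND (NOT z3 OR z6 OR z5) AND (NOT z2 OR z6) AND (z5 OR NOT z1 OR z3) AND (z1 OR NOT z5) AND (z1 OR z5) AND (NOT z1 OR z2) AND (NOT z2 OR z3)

Branch on z4: set z4 = false.
Branch on z1: set z1 = false.
(NOT z5) alone gives z5 = false.
But (z5) is also a unit clause — contradiction.
So z1 must be the other value — set z1 = true.
(NOT z2) alone gives z2 = false.
But (z2) is also a unit clause — contradiction.
Either choice for z1 ends in contradiction.
So z4 must be the other value — set z4 = true.
(z5) alone gives z5 = true.
(z1) alone gives z1 = true.
(NOT z2) alone gives z2 = false.
But (z2) is also a unit clause — contradiction.
Either choice for z4 ends in contradiction.

UNSATISFIABLE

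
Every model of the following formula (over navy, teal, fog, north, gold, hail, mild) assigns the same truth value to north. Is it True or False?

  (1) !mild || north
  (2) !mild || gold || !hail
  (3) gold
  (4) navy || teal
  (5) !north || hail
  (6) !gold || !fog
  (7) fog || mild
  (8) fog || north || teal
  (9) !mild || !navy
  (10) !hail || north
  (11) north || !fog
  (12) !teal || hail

Suppose north = false.
Unit clause (!mild) forces mild = false.
Unit clause (gold) forces gold = true.
Unit clause (!fog) forces fog = false.
But (fog) is also a unit clause — contradiction.
So every satisfying assignment has north = True.

True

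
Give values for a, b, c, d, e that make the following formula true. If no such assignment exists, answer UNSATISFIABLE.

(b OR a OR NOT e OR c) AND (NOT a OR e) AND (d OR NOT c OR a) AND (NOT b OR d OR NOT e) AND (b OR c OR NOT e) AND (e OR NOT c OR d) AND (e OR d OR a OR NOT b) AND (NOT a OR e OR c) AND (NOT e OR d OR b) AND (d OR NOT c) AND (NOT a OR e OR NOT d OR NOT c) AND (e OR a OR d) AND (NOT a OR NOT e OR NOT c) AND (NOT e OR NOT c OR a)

Branch on a: set a = false.
Branch on d: set d = true.
Branch on e: set e = false.
All clauses hold; b, c can take either value.

a=false, b=false, c=false, d=true, e=false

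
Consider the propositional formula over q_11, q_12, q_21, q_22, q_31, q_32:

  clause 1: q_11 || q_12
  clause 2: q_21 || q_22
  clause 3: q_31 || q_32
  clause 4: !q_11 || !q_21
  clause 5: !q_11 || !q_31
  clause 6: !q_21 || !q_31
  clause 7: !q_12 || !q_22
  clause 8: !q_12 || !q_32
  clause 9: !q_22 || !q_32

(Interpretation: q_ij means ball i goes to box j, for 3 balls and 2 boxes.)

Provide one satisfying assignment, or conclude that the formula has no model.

Try q_11 = true.
The clause (!q_21) is unit, so q_21 = false.
The clause (q_22) is unit, so q_22 = true.
The clause (!q_31) is unit, so q_31 = false.
The clause (q_32) is unit, so q_32 = true.
But (!q_32) is also a unit clause — contradiction.
Backtrack on q_11: now try q_11 = false.
The clause (q_12) is unit, so q_12 = true.
The clause (!q_22) is unit, so q_22 = false.
The clause (q_21) is unit, so q_21 = true.
The clause (!q_31) is unit, so q_31 = false.
The clause (q_32) is unit, so q_32 = true.
But (!q_32) is also a unit clause — contradiction.
Neither q_11 = true nor q_11 = false works.

UNSATISFIABLE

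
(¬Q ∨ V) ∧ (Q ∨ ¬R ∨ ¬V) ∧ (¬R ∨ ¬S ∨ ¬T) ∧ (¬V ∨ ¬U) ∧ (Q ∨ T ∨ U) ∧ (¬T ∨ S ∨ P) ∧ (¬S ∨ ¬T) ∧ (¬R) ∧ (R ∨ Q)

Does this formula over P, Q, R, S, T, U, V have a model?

(¬R) alone gives R = False.
(Q) alone gives Q = True.
(V) alone gives V = True.
(¬U) alone gives U = False.
Case S = False:
Case T = False:
All clauses hold; P can take either value.
A satisfying assignment: P: False,  Q: True,  R: False,  S: False,  T: False,  U: False,  V: True.

Yes, satisfiable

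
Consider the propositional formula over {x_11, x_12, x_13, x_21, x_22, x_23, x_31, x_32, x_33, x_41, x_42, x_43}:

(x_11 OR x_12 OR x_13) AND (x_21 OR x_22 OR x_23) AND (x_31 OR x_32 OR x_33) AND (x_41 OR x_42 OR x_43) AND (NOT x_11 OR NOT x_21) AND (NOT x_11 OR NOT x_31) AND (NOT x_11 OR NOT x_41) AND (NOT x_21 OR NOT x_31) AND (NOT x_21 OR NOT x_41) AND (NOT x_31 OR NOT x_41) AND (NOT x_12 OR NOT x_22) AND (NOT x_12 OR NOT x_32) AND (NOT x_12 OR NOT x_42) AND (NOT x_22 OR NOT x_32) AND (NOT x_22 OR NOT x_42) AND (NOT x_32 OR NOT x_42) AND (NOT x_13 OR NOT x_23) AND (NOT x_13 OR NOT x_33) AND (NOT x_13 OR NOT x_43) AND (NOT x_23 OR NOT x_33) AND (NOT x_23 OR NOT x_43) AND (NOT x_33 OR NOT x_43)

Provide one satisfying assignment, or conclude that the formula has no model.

Suppose x_11 = false.
Suppose x_12 = true.
The clause (NOT x_22) is unit, so x_22 = false.
The clause (NOT x_32) is unit, so x_32 = false.
The clause (NOT x_42) is unit, so x_42 = false.
Suppose x_21 = true.
The clause (NOT x_31) is unit, so x_31 = false.
The clause (x_33) is unit, so x_33 = true.
The clause (NOT x_41) is unit, so x_41 = false.
The clause (x_43) is unit, so x_43 = true.
That conflicts with the unit clause (NOT x_43).
Undo x_21 and try x_21 = false.
The clause (x_23) is unit, so x_23 = true.
The clause (NOT x_13) is unit, so x_13 = false.
The clause (NOT x_33) is unit, so x_33 = false.
The clause (x_31) is unit, so x_31 = true.
The clause (NOT x_41) is unit, so x_41 = false.
The clause (x_43) is unit, so x_43 = true.
That conflicts with the unit clause (NOT x_43).
Neither x_21 = true nor x_21 = false works.
Undo x_12 and try x_12 = false.
The clause (x_13) is unit, so x_13 = true.
The clause (NOT x_23) is unit, so x_23 = false.
The clause (NOT x_33) is unit, so x_33 = false.
The clause (NOT x_43) is unit, so x_43 = false.
Suppose x_21 = true.
The clause (NOT x_31) is unit, so x_31 = false.
The clause (x_32) is unit, so x_32 = true.
The clause (NOT x_41) is unit, so x_41 = false.
The clause (x_42) is unit, so x_42 = true.
That conflicts with the unit clause (NOT x_42).
Undo x_21 and try x_21 = false.
The clause (x_22) is unit, so x_22 = true.
The clause (NOT x_32) is unit, so x_32 = false.
The clause (x_31) is unit, so x_31 = true.
The clause (NOT x_41) is unit, so x_41 = false.
The clause (x_42) is unit, so x_42 = true.
That conflicts with the unit clause (NOT x_42).
Neither x_21 = true nor x_21 = false works.
Neither x_12 = true nor x_12 = false works.
Undo x_11 and try x_11 = true.
The clause (NOT x_21) is unit, so x_21 = false.
The clause (NOT x_31) is unit, so x_31 = false.
The clause (NOT x_41) is unit, so x_41 = false.
Suppose x_22 = true.
The clause (NOT x_12) is unit, so x_12 = false.
The clause (NOT x_32) is unit, so x_32 = false.
The clause (x_33) is unit, so x_33 = true.
The clause (NOT x_42) is unit, so x_42 = false.
The clause (x_43) is unit, so x_43 = true.
That conflicts with the unit clause (NOT x_43).
Undo x_22 and try x_22 = false.
The clause (x_23) is unit, so x_23 = true.
The clause (NOT x_13) is unit, so x_13 = false.
The clause (NOT x_33) is unit, so x_33 = false.
The clause (x_32) is unit, so x_32 = true.
The clause (NOT x_12) is unit, so x_12 = false.
The clause (NOT x_42) is unit, so x_42 = false.
The clause (x_43) is unit, so x_43 = true.
That conflicts with the unit clause (NOT x_43).
Neither x_22 = true nor x_22 = false works.
Neither x_11 = true nor x_11 = false works.

UNSATISFIABLE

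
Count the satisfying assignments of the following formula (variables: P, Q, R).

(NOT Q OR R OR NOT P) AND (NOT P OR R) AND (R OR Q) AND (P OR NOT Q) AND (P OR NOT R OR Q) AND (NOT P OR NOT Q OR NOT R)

There are 2^3 = 8 truth assignments over (P, Q, R).
Split on R. With R = true, the clauses containing R are satisfied and NOT R drops from the rest; 1 of the 2^2 = 4 assignments to the other variables satisfy what remains.
With R = false, by the same count on the reduced clause set, 0 assignments work.
(One model: P=T, Q=F, R=T.)
Total: 1 + 0 = 1.

1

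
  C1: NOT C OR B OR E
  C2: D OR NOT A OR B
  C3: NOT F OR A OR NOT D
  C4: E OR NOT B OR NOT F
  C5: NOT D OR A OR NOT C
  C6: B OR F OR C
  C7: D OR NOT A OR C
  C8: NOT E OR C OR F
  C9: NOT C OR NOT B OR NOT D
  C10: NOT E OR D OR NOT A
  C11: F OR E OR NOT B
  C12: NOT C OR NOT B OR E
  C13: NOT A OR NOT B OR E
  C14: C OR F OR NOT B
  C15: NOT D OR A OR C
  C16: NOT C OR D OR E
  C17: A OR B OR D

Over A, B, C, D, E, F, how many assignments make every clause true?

There are 2^6 = 64 truth assignments over (A, B, C, D, E, F).
Split on B. With B = true, the clauses containing B are satisfied and NOT B drops from the rest; 4 of the 2^5 = 32 assignments to the other variables satisfy what remains.
With B = false, by the same count on the reduced clause set, 4 assignments work.
(One model: A=F, B=T, C=F, D=F, E=T, F=T.)
Total: 4 + 4 = 8.

8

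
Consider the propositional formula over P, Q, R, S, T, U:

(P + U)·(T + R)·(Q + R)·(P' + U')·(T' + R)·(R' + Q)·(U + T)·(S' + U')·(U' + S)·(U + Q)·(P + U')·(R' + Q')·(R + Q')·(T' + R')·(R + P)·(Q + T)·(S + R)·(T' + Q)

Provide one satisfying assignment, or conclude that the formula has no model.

UNSATISFIABLE

Suppose P = 1.
From the singleton clause (U'), U = 0.
From the singleton clause (T), T = 1.
From the singleton clause (R), R = 1.
But (R') is also a unit clause — contradiction.
So P must be the other value — set P = 0.
From the singleton clause (U), U = 1.
But (U') is also a unit clause — contradiction.
Either choice for P ends in contradiction.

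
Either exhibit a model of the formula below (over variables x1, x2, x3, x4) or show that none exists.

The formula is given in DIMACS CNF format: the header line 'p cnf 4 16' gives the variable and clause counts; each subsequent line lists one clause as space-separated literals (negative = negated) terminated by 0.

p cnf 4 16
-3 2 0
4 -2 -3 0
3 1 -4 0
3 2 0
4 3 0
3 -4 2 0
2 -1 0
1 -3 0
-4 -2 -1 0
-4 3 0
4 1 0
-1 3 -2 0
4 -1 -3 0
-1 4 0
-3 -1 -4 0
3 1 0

Suppose x3 = False.
(x2) alone gives x2 = True.
(x4) alone gives x4 = True.
But (¬x4) is also a unit clause — contradiction.
Backtrack on x3: now try x3 = True.
(x2) alone gives x2 = True.
(x4) alone gives x4 = True.
(x1) alone gives x1 = True.
But (¬x1) is also a unit clause — contradiction.
Either choice for x3 ends in contradiction.

UNSATISFIABLE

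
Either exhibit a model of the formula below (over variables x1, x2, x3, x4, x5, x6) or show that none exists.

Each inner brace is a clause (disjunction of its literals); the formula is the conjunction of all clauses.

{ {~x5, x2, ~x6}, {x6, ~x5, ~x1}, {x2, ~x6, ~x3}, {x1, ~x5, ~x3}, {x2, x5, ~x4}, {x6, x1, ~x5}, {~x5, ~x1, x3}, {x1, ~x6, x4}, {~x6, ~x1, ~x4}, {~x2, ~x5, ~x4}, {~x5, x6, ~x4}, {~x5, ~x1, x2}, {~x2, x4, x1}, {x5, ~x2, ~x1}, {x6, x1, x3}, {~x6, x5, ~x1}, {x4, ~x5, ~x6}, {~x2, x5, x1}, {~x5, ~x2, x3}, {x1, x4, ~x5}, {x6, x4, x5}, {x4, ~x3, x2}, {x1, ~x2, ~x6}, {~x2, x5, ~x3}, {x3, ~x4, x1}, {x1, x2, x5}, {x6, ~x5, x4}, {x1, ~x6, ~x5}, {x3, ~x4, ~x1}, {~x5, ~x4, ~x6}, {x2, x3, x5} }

UNSATISFIABLE

Branch on x5: set x5 = 0.
Branch on x2: set x2 = 1.
(~x1) alone gives x1 = 0.
That conflicts with the unit clause (x1).
Undo x2 and try x2 = 0.
(~x4) alone gives x4 = 0.
(x6) alone gives x6 = 1.
(~x3) alone gives x3 = 0.
That conflicts with the unit clause (x3).
Either choice for x2 ends in contradiction.
Undo x5 and try x5 = 1.
Branch on x2: set x2 = 1.
(~x4) alone gives x4 = 0.
(x1) alone gives x1 = 1.
(x6) alone gives x6 = 1.
That conflicts with the unit clause (~x6).
Undo x2 and try x2 = 0.
(~x6) alone gives x6 = 0.
(~x1) alone gives x1 = 0.
That conflicts with the unit clause (x1).
Either choice for x2 ends in contradiction.
Either choice for x5 ends in contradiction.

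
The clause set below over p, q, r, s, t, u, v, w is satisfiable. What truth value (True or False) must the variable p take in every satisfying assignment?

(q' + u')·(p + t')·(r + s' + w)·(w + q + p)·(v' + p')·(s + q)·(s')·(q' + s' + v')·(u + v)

Suppose p = 1.
From the singleton clause (v'), v = 0.
From the singleton clause (s'), s = 0.
From the singleton clause (q), q = 1.
From the singleton clause (u'), u = 0.
Now (u) is unsatisfied and unit — conflict.
So every satisfying assignment has p = False.

False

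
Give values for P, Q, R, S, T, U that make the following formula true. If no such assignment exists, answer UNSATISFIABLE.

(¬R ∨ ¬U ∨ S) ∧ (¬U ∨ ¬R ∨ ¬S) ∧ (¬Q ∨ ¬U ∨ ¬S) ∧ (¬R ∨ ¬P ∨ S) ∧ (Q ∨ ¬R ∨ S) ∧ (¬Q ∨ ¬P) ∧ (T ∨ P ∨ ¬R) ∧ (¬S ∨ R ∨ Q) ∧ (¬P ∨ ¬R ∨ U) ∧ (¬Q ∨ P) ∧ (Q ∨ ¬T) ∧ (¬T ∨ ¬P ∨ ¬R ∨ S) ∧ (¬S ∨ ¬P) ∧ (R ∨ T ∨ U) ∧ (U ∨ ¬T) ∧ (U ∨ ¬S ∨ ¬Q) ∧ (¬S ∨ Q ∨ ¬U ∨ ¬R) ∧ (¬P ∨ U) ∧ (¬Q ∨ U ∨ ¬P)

Suppose Q = False.
(¬T) alone gives T = False.
Suppose R = False.
(¬S) alone gives S = False.
(U) alone gives U = True.
All clauses hold; P can take either value.

P: True,  Q: False,  R: False,  S: False,  T: False,  U: True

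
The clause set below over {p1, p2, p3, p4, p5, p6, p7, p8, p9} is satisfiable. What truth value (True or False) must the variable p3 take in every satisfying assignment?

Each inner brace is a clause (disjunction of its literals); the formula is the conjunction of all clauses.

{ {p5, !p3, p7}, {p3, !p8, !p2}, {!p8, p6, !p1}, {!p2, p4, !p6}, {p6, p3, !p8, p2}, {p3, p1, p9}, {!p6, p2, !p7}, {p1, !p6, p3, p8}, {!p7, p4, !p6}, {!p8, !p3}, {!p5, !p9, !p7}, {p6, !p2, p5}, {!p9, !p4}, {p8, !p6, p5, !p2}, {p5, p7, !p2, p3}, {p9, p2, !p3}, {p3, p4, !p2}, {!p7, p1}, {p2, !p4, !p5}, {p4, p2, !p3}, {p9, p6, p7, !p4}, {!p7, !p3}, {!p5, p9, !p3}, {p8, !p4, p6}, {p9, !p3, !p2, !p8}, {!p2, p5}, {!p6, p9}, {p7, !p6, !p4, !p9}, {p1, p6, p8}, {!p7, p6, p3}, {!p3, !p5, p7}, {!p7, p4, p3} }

Suppose p3 = true.
From the singleton clause (!p8), p8 = false.
From the singleton clause (!p7), p7 = false.
From the singleton clause (p5), p5 = true.
But (!p5) is also a unit clause — contradiction.
So every satisfying assignment has p3 = False.

False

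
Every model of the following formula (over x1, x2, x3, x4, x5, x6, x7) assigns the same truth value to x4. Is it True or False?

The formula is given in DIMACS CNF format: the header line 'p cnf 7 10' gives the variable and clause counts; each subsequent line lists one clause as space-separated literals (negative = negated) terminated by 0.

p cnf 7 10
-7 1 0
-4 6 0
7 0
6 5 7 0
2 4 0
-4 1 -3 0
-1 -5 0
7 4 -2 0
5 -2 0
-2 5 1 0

True

Suppose x4 = False.
Unit clause (x7) forces x7 = True.
Unit clause (x1) forces x1 = True.
Unit clause (x2) forces x2 = True.
Unit clause (¬x5) forces x5 = False.
That conflicts with the unit clause (x5).
So every satisfying assignment has x4 = True.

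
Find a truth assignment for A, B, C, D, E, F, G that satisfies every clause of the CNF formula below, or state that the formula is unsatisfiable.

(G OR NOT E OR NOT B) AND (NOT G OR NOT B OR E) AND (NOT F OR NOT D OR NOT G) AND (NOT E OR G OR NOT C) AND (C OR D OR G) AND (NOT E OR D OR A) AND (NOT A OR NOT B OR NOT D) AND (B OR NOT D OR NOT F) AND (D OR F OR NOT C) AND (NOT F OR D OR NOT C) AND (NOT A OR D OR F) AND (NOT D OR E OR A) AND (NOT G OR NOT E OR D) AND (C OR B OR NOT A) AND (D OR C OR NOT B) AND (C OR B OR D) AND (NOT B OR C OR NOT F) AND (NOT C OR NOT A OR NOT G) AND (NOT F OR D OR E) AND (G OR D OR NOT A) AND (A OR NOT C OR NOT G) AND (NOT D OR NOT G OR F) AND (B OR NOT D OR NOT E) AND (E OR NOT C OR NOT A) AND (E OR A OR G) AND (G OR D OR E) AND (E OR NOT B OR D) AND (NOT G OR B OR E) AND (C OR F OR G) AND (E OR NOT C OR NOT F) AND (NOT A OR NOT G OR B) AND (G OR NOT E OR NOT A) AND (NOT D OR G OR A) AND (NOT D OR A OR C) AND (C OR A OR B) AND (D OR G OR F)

Case G = true:
Case B = false:
The clause (E) is unit, so E = true.
The clause (D) is unit, so D = true.
Now (NOT D) is unsatisfied and unit — conflict.
Undo B and try B = true.
The clause (E) is unit, so E = true.
The clause (D) is unit, so D = true.
The clause (NOT F) is unit, so F = false.
Now (F) is unsatisfied and unit — conflict.
Either choice for B ends in contradiction.
Undo G and try G = false.
Case E = false:
The clause (A) is unit, so A = true.
The clause (D) is unit, so D = true.
The clause (NOT B) is unit, so B = false.
The clause (NOT F) is unit, so F = false.
The clause (C) is unit, so C = true.
Now (NOT C) is unsatisfied and unit — conflict.
Undo E and try E = true.
The clause (NOT B) is unit, so B = false.
The clause (NOT C) is unit, so C = false.
The clause (D) is unit, so D = true.
Now (NOT D) is unsatisfied and unit — conflict.
Either choice for E ends in contradiction.
Either choice for G ends in contradiction.

UNSATISFIABLE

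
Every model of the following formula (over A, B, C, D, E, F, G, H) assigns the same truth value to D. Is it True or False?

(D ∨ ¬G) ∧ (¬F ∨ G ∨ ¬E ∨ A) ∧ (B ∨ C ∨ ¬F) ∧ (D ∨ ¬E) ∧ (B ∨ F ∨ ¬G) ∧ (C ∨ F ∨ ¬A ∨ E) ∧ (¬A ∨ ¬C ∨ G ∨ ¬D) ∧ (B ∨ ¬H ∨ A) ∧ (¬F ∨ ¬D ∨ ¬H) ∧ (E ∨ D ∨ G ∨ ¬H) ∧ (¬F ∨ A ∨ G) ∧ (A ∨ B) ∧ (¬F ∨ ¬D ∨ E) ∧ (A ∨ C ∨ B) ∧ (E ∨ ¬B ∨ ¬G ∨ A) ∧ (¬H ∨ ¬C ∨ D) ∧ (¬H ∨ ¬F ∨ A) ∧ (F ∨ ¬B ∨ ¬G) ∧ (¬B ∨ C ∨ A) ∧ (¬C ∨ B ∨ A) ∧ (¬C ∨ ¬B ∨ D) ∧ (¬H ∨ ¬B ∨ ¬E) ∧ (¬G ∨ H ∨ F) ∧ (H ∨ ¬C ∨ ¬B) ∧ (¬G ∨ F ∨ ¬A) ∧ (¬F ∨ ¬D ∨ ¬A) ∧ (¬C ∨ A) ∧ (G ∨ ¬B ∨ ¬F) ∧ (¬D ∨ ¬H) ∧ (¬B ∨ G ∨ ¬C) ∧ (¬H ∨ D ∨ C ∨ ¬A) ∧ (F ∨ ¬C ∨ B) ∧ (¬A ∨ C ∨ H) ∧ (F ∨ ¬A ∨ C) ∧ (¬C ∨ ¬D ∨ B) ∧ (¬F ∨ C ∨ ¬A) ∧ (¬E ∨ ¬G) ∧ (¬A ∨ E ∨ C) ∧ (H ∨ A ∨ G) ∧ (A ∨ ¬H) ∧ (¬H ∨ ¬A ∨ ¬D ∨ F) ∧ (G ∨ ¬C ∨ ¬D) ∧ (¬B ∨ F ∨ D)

Suppose D = True.
Unit clause (¬H) forces H = False.
Try A = True.
Unit clause (¬F) forces F = False.
Unit clause (¬G) forces G = False.
Unit clause (¬C) forces C = False.
But (C) is also a unit clause — contradiction.
So A must be the other value — set A = False.
Unit clause (B) forces B = True.
Unit clause (C) forces C = True.
But (¬C) is also a unit clause — contradiction.
Either choice for A ends in contradiction.
So every satisfying assignment has D = False.

False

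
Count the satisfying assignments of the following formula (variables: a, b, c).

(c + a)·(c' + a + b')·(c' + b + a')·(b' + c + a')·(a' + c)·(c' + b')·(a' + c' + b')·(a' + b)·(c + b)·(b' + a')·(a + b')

1

There are 2^3 = 8 truth assignments over (a, b, c).
Check each against the 11 clauses (columns in the order a, b, c):
  F F F  ✗ fails (c + a)
  F F T  ✓ satisfies all
  F T F  ✗ fails (c + a)
  F T T  ✗ fails (c' + a + b')
  T F F  ✗ fails (a' + c)
  T F T  ✗ fails (c' + b + a')
  T T F  ✗ fails (b' + c + a')
  T T T  ✗ fails (c' + b')
1 of the 8 rows is a model.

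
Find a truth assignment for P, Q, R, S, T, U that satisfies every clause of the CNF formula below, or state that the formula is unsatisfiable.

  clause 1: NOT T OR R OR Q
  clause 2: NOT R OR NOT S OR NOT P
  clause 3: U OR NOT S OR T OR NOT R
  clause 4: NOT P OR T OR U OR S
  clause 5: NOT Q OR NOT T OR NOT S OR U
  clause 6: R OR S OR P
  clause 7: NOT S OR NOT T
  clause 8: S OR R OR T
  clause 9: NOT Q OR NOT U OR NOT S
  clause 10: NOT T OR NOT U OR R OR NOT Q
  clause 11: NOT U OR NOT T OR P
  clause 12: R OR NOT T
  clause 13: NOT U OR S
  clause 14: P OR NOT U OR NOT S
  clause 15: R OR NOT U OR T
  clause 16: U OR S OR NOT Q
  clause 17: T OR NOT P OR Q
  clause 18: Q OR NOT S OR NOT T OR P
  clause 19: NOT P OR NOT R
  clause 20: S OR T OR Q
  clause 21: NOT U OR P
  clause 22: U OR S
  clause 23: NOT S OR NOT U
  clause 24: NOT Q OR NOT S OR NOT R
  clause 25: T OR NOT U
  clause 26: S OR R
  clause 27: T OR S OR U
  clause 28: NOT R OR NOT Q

P=true,  Q=true,  R=false,  S=true,  T=false,  U=false

Branch on S: set S = true.
(NOT T) alone gives T = false.
(NOT U) alone gives U = false.
(NOT R) alone gives R = false.
Branch on P: set P = true.
(Q) alone gives Q = true.
All clauses are satisfied.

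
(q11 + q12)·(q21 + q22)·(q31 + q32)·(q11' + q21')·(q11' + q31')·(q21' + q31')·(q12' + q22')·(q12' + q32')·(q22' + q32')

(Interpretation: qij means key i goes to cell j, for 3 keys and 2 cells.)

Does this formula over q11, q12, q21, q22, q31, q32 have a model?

No

Try q11 = 1.
Unit clause (q21') forces q21 = 0.
Unit clause (q22) forces q22 = 1.
Unit clause (q31') forces q31 = 0.
Unit clause (q32) forces q32 = 1.
Now (q32') is unsatisfied and unit — conflict.
That branch fails; take q11 = 0 instead.
Unit clause (q12) forces q12 = 1.
Unit clause (q22') forces q22 = 0.
Unit clause (q21) forces q21 = 1.
Unit clause (q31') forces q31 = 0.
Unit clause (q32) forces q32 = 1.
Now (q32') is unsatisfied and unit — conflict.
Either choice for q11 ends in contradiction.
No assignment satisfies every clause.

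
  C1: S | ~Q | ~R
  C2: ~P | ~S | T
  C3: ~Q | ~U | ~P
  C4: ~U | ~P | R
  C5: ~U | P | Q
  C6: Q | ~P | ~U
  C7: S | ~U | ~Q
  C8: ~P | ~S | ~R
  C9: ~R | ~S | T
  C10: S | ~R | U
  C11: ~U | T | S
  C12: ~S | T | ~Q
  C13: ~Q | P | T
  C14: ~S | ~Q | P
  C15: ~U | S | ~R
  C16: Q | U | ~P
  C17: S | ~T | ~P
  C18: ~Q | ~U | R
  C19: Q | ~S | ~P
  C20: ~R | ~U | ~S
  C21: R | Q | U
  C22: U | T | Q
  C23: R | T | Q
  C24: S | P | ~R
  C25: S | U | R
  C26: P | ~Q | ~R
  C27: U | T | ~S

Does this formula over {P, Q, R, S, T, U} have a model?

Suppose S = 1.
Suppose P = 1.
The clause (T) is unit, so T = 1.
The clause (~R) is unit, so R = 0.
The clause (~U) is unit, so U = 0.
The clause (Q) is unit, so Q = 1.
All clauses are satisfied.
A satisfying assignment: P: 1,  Q: 1,  R: 0,  S: 1,  T: 1,  U: 0.

Yes, satisfiable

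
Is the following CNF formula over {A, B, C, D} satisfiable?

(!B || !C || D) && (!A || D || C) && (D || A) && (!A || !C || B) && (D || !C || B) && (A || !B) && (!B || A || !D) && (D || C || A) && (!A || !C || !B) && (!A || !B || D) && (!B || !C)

Yes, satisfiable

Branch on D: set D = true.
Branch on A: set A = false.
Unit clause (!B) forces B = false.
Every clause is now satisfied; C is unconstrained.
A satisfying assignment: A=false, B=false, C=true, D=true.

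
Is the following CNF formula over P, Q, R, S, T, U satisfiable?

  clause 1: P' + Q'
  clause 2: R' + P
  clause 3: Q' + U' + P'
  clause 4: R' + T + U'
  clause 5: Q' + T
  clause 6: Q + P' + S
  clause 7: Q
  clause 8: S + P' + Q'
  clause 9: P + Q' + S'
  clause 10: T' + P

(Q) alone gives Q = 1.
(P') alone gives P = 0.
(R') alone gives R = 0.
(T) alone gives T = 1.
That conflicts with the unit clause (T').
No assignment satisfies every clause.

No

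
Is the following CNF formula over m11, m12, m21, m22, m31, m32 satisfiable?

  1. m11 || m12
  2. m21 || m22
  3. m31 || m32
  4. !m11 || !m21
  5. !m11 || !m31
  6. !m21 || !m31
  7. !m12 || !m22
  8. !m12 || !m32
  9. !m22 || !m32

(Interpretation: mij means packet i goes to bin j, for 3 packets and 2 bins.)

Unsatisfiable

Suppose m11 = true.
The clause (!m21) is unit, so m21 = false.
The clause (m22) is unit, so m22 = true.
The clause (!m31) is unit, so m31 = false.
The clause (m32) is unit, so m32 = true.
But (!m32) is also a unit clause — contradiction.
Undo m11 and try m11 = false.
The clause (m12) is unit, so m12 = true.
The clause (!m22) is unit, so m22 = false.
The clause (m21) is unit, so m21 = true.
The clause (!m31) is unit, so m31 = false.
The clause (m32) is unit, so m32 = true.
But (!m32) is also a unit clause — contradiction.
Neither m11 = true nor m11 = false works.
No assignment satisfies every clause.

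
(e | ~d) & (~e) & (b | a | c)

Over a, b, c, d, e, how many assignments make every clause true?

There are 2^5 = 32 truth assignments over (a, b, c, d, e).
Split on e. With e = 1, the clauses containing e are satisfied and ~e drops from the rest; 0 of the 2^4 = 16 assignments to the other variables satisfy what remains.
With e = 0, by the same count on the reduced clause set, 7 assignments work.
(One model: a=F, b=F, c=T, d=F, e=F.)
Total: 0 + 7 = 7.

7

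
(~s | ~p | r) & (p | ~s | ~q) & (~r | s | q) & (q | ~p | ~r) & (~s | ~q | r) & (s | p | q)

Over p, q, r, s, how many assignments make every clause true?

There are 2^4 = 16 truth assignments over (p, q, r, s).
Check each against the 6 clauses (columns in the order p, q, r, s):
  F F F F  ✗ fails (s | p | q)
  F F F T  ✓ satisfies all
  F F T F  ✗ fails (~r | s | q)
  F F T T  ✓ satisfies all
  F T F F  ✓ satisfies all
  F T F T  ✗ fails (p | ~s | ~q)
  F T T F  ✓ satisfies all
  F T T T  ✗ fails (p | ~s | ~q)
  T F F F  ✓ satisfies all
  T F F T  ✗ fails (~s | ~p | r)
  T F T F  ✗ fails (~r | s | q)
  T F T T  ✗ fails (q | ~p | ~r)
  T T F F  ✓ satisfies all
  T T F T  ✗ fails (~s | ~p | r)
  T T T F  ✓ satisfies all
  T T T T  ✓ satisfies all
8 of the 16 rows are models.

8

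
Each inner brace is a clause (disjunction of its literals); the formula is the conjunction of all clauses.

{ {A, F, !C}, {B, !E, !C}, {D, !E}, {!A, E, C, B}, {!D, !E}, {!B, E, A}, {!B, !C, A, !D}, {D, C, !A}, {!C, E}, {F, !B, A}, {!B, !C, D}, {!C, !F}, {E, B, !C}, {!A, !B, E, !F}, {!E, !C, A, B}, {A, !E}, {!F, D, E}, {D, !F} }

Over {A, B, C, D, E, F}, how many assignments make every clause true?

There are 2^6 = 64 truth assignments over (A, B, C, D, E, F).
Split on B. With B = true, the clauses containing B are satisfied and !B drops from the rest; 1 of the 2^5 = 32 assignments to the other variables satisfy what remains.
With B = false, by the same count on the reduced clause set, 3 assignments work.
Total: 1 + 3 = 4.

4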